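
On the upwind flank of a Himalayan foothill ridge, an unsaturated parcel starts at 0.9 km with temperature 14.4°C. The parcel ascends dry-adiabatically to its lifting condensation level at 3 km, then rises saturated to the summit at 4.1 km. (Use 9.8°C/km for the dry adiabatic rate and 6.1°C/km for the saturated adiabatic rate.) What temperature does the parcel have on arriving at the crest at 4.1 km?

-12.89°C

Dry to 3000 m: -9.8 × 2.1 km = -20.58°C, so T = -6.18°C.
Saturated to 4100 m: -6.1 × 1.1 km = -6.71°C, so T = -12.89°C.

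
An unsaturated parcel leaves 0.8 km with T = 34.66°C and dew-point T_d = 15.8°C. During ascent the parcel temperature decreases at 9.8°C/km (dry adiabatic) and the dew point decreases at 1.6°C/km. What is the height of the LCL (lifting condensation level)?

3.1 km

T and T_d converge at 9.8 − 1.6 = 8.2°C per km
Height above start = (34.66 − 15.8) / 8.2 = 2.3 km
LCL altitude = 800 m + 2300 m = 3100 m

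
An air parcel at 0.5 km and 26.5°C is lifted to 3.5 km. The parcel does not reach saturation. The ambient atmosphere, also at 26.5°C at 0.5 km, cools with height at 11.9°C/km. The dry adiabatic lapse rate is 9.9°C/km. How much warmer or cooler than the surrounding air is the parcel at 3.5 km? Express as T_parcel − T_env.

+6°C (parcel warmer than environment)

Parcel:
  500–3500 m, dry: Δz = 3 km ⇒ ΔT = -29.7°C; T = -3.2°C
Environment:
  500–3500 m, environment: Δz = 3 km ⇒ ΔT = -35.7°C; T = -9.2°C
T_parcel − T_env = -3.2 − (-9.2) = +6°C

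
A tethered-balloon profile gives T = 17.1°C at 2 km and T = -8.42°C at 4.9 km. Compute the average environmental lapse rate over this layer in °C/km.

8.8°C/km

Γ = −ΔT/Δz = (17.1 − (-8.42)) / (4900 − 2000) m
  = 25.52°C / 2.9 km = 8.8°C/km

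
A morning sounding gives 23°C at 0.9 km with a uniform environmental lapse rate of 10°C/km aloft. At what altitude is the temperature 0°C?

Height above start = (23 − 0) / 10 = 2.3 km
Altitude = 900 m + 2300 m = 3200 m

3.2 km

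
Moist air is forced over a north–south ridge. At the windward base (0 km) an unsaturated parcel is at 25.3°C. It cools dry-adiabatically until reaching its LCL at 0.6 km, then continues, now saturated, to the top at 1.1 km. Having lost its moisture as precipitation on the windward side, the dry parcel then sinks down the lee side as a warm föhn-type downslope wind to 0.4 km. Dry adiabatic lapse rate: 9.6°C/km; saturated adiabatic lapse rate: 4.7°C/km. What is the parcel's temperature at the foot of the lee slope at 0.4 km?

23.91°C

0–600 m, dry: Δz = 0.6 km ⇒ ΔT = -5.76°C; T = 19.54°C
600–1100 m, saturated: Δz = 0.5 km ⇒ ΔT = -2.35°C; T = 17.19°C
1100–400 m, dry descent: Δz = 0.7 km ⇒ ΔT = +6.72°C; T = 23.91°C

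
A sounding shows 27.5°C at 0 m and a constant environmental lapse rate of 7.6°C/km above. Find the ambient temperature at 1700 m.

Environmental to 1700 m: -7.6 × 1.7 km = -12.92°C, so T = 14.58°C.

14.58°C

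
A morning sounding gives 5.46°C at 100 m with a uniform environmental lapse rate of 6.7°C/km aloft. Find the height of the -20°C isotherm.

Height above start = (5.46 − (-20)) / 6.7 = 3.8 km
Altitude = 100 m + 3800 m = 3900 m

3900 m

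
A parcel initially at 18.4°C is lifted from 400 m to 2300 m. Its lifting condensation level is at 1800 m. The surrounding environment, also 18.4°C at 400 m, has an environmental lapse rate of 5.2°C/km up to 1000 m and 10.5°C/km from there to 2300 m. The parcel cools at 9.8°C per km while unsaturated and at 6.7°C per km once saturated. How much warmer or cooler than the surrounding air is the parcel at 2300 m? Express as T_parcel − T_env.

Parcel:
  400 → 1800 m (dry, 9.8°C/km): ΔT = -9.8 × 1.4 = -13.72°C → T = 4.68°C
  1800 → 2300 m (saturated, 6.7°C/km): ΔT = -6.7 × 0.5 = -3.35°C → T = 1.33°C
Environment:
  400 → 1000 m (environment, lower layer, 5.2°C/km): ΔT = -5.2 × 0.6 = -3.12°C → T = 15.28°C
  1000 → 2300 m (environment, upper layer, 10.5°C/km): ΔT = -10.5 × 1.3 = -13.65°C → T = 1.63°C
T_parcel − T_env = 1.33 − 1.63 = -0.3°C

-0.3°C (parcel cooler than environment)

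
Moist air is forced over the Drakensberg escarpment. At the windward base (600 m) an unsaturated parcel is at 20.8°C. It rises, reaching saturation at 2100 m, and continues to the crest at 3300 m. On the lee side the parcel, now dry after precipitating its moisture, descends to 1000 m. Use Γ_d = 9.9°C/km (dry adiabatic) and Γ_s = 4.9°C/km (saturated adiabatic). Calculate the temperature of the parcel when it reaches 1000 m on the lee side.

600–2100 m, dry: Δz = 1.5 km ⇒ ΔT = -14.85°C; T = 5.95°C
2100–3300 m, saturated: Δz = 1.2 km ⇒ ΔT = -5.88°C; T = 0.07°C
3300–1000 m, dry descent: Δz = 2.3 km ⇒ ΔT = +22.77°C; T = 22.84°C

22.84°C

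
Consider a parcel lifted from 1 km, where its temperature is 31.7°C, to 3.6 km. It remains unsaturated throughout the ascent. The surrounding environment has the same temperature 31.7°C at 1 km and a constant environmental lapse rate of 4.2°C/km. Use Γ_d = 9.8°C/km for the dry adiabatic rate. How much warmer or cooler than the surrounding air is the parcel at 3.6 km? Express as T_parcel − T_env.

-14.56°C (parcel cooler than environment)

Parcel:
  Dry to 3600 m: -9.8 × 2.6 km = -25.48°C, so T = 6.22°C.
Environment:
  Environment to 3600 m: -4.2 × 2.6 km = -10.92°C, so T = 20.78°C.
T_parcel − T_env = 6.22 − 20.78 = -14.56°C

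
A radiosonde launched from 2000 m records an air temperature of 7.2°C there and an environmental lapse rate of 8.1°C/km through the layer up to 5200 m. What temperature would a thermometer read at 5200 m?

2000 → 5200 m (environmental, 8.1°C/km): ΔT = -8.1 × 3.2 = -25.92°C → T = -18.72°C

-18.72°C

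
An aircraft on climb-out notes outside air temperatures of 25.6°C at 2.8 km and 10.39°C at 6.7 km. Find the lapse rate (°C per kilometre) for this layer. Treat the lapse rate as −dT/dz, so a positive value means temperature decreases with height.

Γ = −ΔT/Δz = (25.6 − 10.39) / (6700 − 2800) m
  = 15.21°C / 3.9 km = 3.9°C/km

3.9°C/km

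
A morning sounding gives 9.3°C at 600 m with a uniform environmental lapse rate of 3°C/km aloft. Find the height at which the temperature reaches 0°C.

3700 m

Height above start = (9.3 − 0) / 3 = 3.1 km
Altitude = 600 m + 3100 m = 3700 m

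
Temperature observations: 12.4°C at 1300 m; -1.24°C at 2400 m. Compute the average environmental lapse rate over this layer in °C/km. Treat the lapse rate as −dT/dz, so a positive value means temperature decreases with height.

Γ = −ΔT/Δz = (12.4 − (-1.24)) / (2400 − 1300) m
  = 13.64°C / 1.1 km = 12.4°C/km

12.4°C/km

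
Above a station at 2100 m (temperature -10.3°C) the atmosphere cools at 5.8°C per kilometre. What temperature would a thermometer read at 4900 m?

-26.54°C

2100–4900 m, environmental: Δz = 2.8 km ⇒ ΔT = -16.24°C; T = -26.54°C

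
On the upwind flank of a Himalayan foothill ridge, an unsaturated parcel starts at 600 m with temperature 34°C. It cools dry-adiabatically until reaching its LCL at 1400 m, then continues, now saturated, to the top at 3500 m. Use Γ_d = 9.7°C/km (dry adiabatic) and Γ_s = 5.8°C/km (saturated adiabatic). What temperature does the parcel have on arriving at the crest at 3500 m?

Dry to 1400 m: -9.7 × 0.8 km = -7.76°C, so T = 26.24°C.
Saturated to 3500 m: -5.8 × 2.1 km = -12.18°C, so T = 14.06°C.

14.06°C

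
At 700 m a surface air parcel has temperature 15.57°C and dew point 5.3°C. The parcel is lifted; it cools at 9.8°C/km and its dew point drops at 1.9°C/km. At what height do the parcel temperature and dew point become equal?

2000 m

T and T_d converge at 9.8 − 1.9 = 7.9°C per km
Height above start = (15.57 − 5.3) / 7.9 = 1.3 km
LCL altitude = 700 m + 1300 m = 2000 m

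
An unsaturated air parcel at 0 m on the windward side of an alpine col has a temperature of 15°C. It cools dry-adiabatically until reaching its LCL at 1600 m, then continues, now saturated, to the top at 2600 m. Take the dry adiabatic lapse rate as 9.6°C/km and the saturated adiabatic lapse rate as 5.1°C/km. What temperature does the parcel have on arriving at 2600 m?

-5.46°C

Dry to 1600 m: -9.6 × 1.6 km = -15.36°C, so T = -0.36°C.
Saturated to 2600 m: -5.1 × 1 km = -5.1°C, so T = -5.46°C.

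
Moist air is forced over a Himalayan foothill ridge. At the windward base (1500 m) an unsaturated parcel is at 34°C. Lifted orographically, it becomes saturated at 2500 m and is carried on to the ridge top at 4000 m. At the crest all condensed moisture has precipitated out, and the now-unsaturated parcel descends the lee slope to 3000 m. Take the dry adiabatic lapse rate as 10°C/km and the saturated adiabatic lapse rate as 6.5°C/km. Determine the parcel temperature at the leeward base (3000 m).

1500–2500 m, dry: Δz = 1 km ⇒ ΔT = -10°C; T = 24°C
2500–4000 m, saturated: Δz = 1.5 km ⇒ ΔT = -9.75°C; T = 14.25°C
4000–3000 m, dry descent: Δz = 1 km ⇒ ΔT = +10°C; T = 24.25°C

24.25°C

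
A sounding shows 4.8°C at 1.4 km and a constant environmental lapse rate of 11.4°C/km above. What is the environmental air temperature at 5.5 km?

-41.94°C

1400–5500 m, environmental: Δz = 4.1 km ⇒ ΔT = -46.74°C; T = -41.94°C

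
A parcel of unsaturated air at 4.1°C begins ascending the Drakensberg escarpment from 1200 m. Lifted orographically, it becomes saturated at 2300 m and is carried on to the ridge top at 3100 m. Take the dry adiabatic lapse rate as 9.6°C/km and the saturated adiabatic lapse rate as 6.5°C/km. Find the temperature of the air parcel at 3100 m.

From 1200 m to 2300 m (dry): cools by 9.6 × 1.1 = 10.56°C, giving -6.46°C.
From 2300 m to 3100 m (saturated): cools by 6.5 × 0.8 = 5.2°C, giving -11.66°C.

-11.66°C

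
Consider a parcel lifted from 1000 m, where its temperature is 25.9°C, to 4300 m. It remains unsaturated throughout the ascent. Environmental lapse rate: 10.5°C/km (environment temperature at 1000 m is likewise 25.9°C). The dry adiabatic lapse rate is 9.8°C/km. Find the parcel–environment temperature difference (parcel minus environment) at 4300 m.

+2.31°C (parcel warmer than environment)

Parcel:
  1000 → 4300 m (dry, 9.8°C/km): ΔT = -9.8 × 3.3 = -32.34°C → T = -6.44°C
Environment:
  1000 → 4300 m (environment, 10.5°C/km): ΔT = -10.5 × 3.3 = -34.65°C → T = -8.75°C
T_parcel − T_env = -6.44 − (-8.75) = +2.31°C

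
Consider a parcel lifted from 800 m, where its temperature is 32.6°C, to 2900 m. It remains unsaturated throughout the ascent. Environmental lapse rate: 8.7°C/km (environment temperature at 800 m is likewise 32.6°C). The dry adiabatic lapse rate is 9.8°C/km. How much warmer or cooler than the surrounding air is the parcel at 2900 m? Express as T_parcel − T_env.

Parcel:
  800 → 2900 m (dry, 9.8°C/km): ΔT = -9.8 × 2.1 = -20.58°C → T = 12.02°C
Environment:
  800 → 2900 m (environment, 8.7°C/km): ΔT = -8.7 × 2.1 = -18.27°C → T = 14.33°C
T_parcel − T_env = 12.02 − 14.33 = -2.31°C

-2.31°C (parcel cooler than environment)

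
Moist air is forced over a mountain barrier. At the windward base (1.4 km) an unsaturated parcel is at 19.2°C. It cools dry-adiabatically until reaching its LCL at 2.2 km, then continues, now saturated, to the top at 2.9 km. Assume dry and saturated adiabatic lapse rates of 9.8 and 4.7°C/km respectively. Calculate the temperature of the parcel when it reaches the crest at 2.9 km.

1400–2200 m, dry: Δz = 0.8 km ⇒ ΔT = -7.84°C; T = 11.36°C
2200–2900 m, saturated: Δz = 0.7 km ⇒ ΔT = -3.29°C; T = 8.07°C

8.07°C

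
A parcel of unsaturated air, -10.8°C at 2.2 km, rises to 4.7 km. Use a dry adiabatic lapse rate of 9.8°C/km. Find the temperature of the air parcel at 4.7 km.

Dry adiabatic to 4700 m: -9.8 × 2.5 km = -24.5°C, so T = -35.3°C.

-35.3°C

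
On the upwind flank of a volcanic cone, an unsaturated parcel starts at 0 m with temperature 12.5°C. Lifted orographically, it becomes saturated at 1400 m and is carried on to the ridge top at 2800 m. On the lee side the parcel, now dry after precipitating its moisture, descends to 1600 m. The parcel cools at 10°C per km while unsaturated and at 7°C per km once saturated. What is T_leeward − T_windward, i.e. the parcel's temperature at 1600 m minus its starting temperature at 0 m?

-11.8°C

Dry to 1400 m: -10 × 1.4 km = -14°C, so T = -1.5°C.
Saturated to 2800 m: -7 × 1.4 km = -9.8°C, so T = -11.3°C.
Dry descent to 1600 m: +10 × 1.2 km = +12°C, so T = 0.7°C.
Net change vs windward start: 0.7 − 12.5 = -11.8°C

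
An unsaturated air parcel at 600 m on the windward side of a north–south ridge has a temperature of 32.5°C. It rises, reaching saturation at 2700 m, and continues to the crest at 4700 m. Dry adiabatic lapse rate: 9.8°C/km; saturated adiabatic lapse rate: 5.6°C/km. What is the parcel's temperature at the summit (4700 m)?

0.72°C

Dry to 2700 m: -9.8 × 2.1 km = -20.58°C, so T = 11.92°C.
Saturated to 4700 m: -5.6 × 2 km = -11.2°C, so T = 0.72°C.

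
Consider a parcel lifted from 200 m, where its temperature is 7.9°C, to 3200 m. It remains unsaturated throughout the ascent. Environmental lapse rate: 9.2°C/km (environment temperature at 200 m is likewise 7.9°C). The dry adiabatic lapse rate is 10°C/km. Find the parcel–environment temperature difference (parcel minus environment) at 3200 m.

-2.4°C (parcel cooler than environment)

Parcel:
  200–3200 m, dry: Δz = 3 km ⇒ ΔT = -30°C; T = -22.1°C
Environment:
  200–3200 m, environment: Δz = 3 km ⇒ ΔT = -27.6°C; T = -19.7°C
T_parcel − T_env = -22.1 − (-19.7) = -2.4°C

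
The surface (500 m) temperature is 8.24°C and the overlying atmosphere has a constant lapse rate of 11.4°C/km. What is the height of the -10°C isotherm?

Height above start = (8.24 − (-10)) / 11.4 = 1.6 km
Altitude = 500 m + 1600 m = 2100 m

2100 m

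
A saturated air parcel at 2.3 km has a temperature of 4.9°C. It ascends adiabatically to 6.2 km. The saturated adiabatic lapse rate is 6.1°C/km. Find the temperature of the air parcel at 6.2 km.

2300–6200 m, saturated adiabatic: Δz = 3.9 km ⇒ ΔT = -23.79°C; T = -18.89°C

-18.89°C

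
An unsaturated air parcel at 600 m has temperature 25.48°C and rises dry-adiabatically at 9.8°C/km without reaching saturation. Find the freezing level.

Height above start = (25.48 − 0) / 9.8 = 2.6 km
Altitude = 600 m + 2600 m = 3200 m

3200 m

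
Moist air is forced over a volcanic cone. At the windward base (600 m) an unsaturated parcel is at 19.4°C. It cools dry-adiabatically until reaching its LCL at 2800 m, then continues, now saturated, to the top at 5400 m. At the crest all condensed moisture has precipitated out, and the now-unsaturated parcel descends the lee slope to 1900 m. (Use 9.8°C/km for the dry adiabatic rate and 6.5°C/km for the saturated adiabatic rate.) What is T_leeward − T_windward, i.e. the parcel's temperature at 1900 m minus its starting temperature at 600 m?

Dry to 2800 m: -9.8 × 2.2 km = -21.56°C, so T = -2.16°C.
Saturated to 5400 m: -6.5 × 2.6 km = -16.9°C, so T = -19.06°C.
Dry descent to 1900 m: +9.8 × 3.5 km = +34.3°C, so T = 15.24°C.
Net change vs windward start: 15.24 − 19.4 = -4.16°C

-4.16°C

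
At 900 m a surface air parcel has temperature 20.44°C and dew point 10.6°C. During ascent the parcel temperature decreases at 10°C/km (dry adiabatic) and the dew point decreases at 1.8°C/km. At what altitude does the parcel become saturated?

T and T_d converge at 10 − 1.8 = 8.2°C per km
Height above start = (20.44 − 10.6) / 8.2 = 1.2 km
LCL altitude = 900 m + 1200 m = 2100 m

2100 m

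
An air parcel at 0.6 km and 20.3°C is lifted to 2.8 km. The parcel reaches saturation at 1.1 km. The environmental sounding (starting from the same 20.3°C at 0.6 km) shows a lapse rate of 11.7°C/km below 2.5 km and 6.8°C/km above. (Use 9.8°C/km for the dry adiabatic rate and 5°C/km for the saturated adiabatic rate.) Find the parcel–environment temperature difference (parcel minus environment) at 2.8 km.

Parcel:
  600 → 1100 m (dry, 9.8°C/km): ΔT = -9.8 × 0.5 = -4.9°C → T = 15.4°C
  1100 → 2800 m (saturated, 5°C/km): ΔT = -5 × 1.7 = -8.5°C → T = 6.9°C
Environment:
  600 → 2500 m (environment, lower layer, 11.7°C/km): ΔT = -11.7 × 1.9 = -22.23°C → T = -1.93°C
  2500 → 2800 m (environment, upper layer, 6.8°C/km): ΔT = -6.8 × 0.3 = -2.04°C → T = -3.97°C
T_parcel − T_env = 6.9 − (-3.97) = +10.87°C

+10.87°C (parcel warmer than environment)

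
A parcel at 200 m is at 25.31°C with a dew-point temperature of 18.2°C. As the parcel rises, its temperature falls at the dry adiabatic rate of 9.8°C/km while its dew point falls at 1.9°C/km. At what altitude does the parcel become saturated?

T and T_d converge at 9.8 − 1.9 = 7.9°C per km
Height above start = (25.31 − 18.2) / 7.9 = 0.9 km
LCL altitude = 200 m + 900 m = 1100 m

1100 m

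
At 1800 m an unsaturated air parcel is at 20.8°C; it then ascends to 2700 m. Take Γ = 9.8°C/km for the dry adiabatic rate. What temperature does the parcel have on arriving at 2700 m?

1800–2700 m, dry adiabatic: Δz = 0.9 km ⇒ ΔT = -8.82°C; T = 11.98°C

11.98°C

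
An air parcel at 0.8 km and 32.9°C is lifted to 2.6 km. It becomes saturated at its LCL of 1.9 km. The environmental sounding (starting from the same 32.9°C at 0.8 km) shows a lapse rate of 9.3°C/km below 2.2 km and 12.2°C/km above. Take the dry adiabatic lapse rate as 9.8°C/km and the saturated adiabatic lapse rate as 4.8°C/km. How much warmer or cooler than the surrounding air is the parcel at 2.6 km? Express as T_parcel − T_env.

Parcel:
  Dry to 1900 m: -9.8 × 1.1 km = -10.78°C, so T = 22.12°C.
  Saturated to 2600 m: -4.8 × 0.7 km = -3.36°C, so T = 18.76°C.
Environment:
  Environment, lower layer to 2200 m: -9.3 × 1.4 km = -13.02°C, so T = 19.88°C.
  Environment, upper layer to 2600 m: -12.2 × 0.4 km = -4.88°C, so T = 15°C.
T_parcel − T_env = 18.76 − 15 = +3.76°C

+3.76°C (parcel warmer than environment)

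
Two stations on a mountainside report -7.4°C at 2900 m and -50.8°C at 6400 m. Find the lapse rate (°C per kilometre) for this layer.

Γ = −ΔT/Δz = (-7.4 − (-50.8)) / (6400 − 2900) m
  = 43.4°C / 3.5 km = 12.4°C/km

12.4°C/km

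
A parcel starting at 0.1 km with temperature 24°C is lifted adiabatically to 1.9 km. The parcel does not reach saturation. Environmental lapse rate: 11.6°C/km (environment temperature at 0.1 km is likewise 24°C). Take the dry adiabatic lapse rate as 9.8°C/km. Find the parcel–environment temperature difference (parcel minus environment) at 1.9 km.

Parcel:
  Dry to 1900 m: -9.8 × 1.8 km = -17.64°C, so T = 6.36°C.
Environment:
  Environment to 1900 m: -11.6 × 1.8 km = -20.88°C, so T = 3.12°C.
T_parcel − T_env = 6.36 − 3.12 = +3.24°C

+3.24°C (parcel warmer than environment)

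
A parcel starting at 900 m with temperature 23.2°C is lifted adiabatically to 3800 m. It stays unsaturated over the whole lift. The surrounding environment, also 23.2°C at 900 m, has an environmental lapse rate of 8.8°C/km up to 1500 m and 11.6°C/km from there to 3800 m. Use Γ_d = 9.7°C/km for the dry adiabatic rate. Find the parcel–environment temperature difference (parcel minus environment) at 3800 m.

Parcel:
  900–3800 m, dry: Δz = 2.9 km ⇒ ΔT = -28.13°C; T = -4.93°C
Environment:
  900–1500 m, environment, lower layer: Δz = 0.6 km ⇒ ΔT = -5.28°C; T = 17.92°C
  1500–3800 m, environment, upper layer: Δz = 2.3 km ⇒ ΔT = -26.68°C; T = -8.76°C
T_parcel − T_env = -4.93 − (-8.76) = +3.83°C

+3.83°C (parcel warmer than environment)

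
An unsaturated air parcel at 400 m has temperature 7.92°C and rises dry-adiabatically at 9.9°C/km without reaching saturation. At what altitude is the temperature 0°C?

Height above start = (7.92 − 0) / 9.9 = 0.8 km
Altitude = 400 m + 800 m = 1200 m

1200 m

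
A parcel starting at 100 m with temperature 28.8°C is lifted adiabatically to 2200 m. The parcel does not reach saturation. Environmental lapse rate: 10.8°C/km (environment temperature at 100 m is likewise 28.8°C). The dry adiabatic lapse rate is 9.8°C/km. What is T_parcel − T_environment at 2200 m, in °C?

+2.1°C (parcel warmer than environment)

Parcel:
  From 100 m to 2200 m (dry): cools by 9.8 × 2.1 = 20.58°C, giving 8.22°C.
Environment:
  From 100 m to 2200 m (environment): cools by 10.8 × 2.1 = 22.68°C, giving 6.12°C.
T_parcel − T_env = 8.22 − 6.12 = +2.1°C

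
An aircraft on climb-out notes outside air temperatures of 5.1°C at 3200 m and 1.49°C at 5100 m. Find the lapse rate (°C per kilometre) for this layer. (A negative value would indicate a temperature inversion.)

1.9°C/km

Γ = −ΔT/Δz = (5.1 − 1.49) / (5100 − 3200) m
  = 3.61°C / 1.9 km = 1.9°C/km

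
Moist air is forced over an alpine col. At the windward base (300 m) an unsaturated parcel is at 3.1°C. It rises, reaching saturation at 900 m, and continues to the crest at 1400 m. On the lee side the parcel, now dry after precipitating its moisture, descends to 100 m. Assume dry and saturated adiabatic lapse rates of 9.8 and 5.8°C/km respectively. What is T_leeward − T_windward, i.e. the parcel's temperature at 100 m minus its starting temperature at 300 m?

+3.96°C

From 300 m to 900 m (dry): cools by 9.8 × 0.6 = 5.88°C, giving -2.78°C.
From 900 m to 1400 m (saturated): cools by 5.8 × 0.5 = 2.9°C, giving -5.68°C.
From 1400 m to 100 m (dry descent): warms by 9.8 × 1.3 = 12.74°C, giving 7.06°C.
Net change vs windward start: 7.06 − 3.1 = +3.96°C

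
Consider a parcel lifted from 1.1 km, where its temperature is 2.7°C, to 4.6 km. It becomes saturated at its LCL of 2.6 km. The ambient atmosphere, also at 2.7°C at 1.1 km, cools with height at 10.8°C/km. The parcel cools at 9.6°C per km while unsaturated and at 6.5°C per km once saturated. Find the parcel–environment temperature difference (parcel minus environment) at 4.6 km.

Parcel:
  1100 → 2600 m (dry, 9.6°C/km): ΔT = -9.6 × 1.5 = -14.4°C → T = -11.7°C
  2600 → 4600 m (saturated, 6.5°C/km): ΔT = -6.5 × 2 = -13°C → T = -24.7°C
Environment:
  1100 → 4600 m (environment, 10.8°C/km): ΔT = -10.8 × 3.5 = -37.8°C → T = -35.1°C
T_parcel − T_env = -24.7 − (-35.1) = +10.4°C

+10.4°C (parcel warmer than environment)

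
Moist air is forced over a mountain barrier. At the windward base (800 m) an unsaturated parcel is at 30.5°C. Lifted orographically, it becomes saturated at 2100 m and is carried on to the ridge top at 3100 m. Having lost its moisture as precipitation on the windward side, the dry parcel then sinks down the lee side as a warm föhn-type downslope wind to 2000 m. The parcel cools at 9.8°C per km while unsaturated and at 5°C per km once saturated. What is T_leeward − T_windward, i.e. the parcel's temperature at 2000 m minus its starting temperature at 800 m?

-6.96°C

800–2100 m, dry: Δz = 1.3 km ⇒ ΔT = -12.74°C; T = 17.76°C
2100–3100 m, saturated: Δz = 1 km ⇒ ΔT = -5°C; T = 12.76°C
3100–2000 m, dry descent: Δz = 1.1 km ⇒ ΔT = +10.78°C; T = 23.54°C
Net change vs windward start: 23.54 − 30.5 = -6.96°C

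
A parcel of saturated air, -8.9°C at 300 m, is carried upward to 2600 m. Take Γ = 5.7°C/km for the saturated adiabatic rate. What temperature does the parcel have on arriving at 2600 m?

-22.01°C

From 300 m to 2600 m (saturated adiabatic): cools by 5.7 × 2.3 = 13.11°C, giving -22.01°C.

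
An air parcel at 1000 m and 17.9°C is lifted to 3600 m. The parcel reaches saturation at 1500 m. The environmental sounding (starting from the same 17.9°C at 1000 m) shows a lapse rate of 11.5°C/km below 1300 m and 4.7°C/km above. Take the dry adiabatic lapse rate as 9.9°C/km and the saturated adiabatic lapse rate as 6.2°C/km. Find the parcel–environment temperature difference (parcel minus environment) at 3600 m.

Parcel:
  Dry to 1500 m: -9.9 × 0.5 km = -4.95°C, so T = 12.95°C.
  Saturated to 3600 m: -6.2 × 2.1 km = -13.02°C, so T = -0.07°C.
Environment:
  Environment, lower layer to 1300 m: -11.5 × 0.3 km = -3.45°C, so T = 14.45°C.
  Environment, upper layer to 3600 m: -4.7 × 2.3 km = -10.81°C, so T = 3.64°C.
T_parcel − T_env = -0.07 − 3.64 = -3.71°C

-3.71°C (parcel cooler than environment)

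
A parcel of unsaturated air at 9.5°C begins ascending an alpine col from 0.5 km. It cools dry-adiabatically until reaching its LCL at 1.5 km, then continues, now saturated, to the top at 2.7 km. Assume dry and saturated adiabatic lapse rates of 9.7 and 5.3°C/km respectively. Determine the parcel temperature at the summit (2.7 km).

-6.56°C

500 → 1500 m (dry, 9.7°C/km): ΔT = -9.7 × 1 = -9.7°C → T = -0.2°C
1500 → 2700 m (saturated, 5.3°C/km): ΔT = -5.3 × 1.2 = -6.36°C → T = -6.56°C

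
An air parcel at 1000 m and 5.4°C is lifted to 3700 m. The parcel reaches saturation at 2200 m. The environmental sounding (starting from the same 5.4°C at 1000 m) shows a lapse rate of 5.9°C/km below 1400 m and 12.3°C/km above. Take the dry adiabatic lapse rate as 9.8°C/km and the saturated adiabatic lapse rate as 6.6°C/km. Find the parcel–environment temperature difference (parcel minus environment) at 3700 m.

+8.99°C (parcel warmer than environment)

Parcel:
  1000–2200 m, dry: Δz = 1.2 km ⇒ ΔT = -11.76°C; T = -6.36°C
  2200–3700 m, saturated: Δz = 1.5 km ⇒ ΔT = -9.9°C; T = -16.26°C
Environment:
  1000–1400 m, environment, lower layer: Δz = 0.4 km ⇒ ΔT = -2.36°C; T = 3.04°C
  1400–3700 m, environment, upper layer: Δz = 2.3 km ⇒ ΔT = -28.29°C; T = -25.25°C
T_parcel − T_env = -16.26 − (-25.25) = +8.99°C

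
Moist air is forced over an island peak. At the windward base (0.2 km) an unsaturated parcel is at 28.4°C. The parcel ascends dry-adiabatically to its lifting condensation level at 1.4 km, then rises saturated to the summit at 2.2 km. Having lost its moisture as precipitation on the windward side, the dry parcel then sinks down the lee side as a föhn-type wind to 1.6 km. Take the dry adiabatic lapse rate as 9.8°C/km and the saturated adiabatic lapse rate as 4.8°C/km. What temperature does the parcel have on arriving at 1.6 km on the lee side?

Dry to 1400 m: -9.8 × 1.2 km = -11.76°C, so T = 16.64°C.
Saturated to 2200 m: -4.8 × 0.8 km = -3.84°C, so T = 12.8°C.
Dry descent to 1600 m: +9.8 × 0.6 km = +5.88°C, so T = 18.68°C.

18.68°C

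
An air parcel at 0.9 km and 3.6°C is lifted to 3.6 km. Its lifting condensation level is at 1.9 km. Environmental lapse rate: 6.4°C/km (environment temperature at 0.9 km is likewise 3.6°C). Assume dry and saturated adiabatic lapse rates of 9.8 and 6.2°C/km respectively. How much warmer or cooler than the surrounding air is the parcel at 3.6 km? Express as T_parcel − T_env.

-3.06°C (parcel cooler than environment)

Parcel:
  900 → 1900 m (dry, 9.8°C/km): ΔT = -9.8 × 1 = -9.8°C → T = -6.2°C
  1900 → 3600 m (saturated, 6.2°C/km): ΔT = -6.2 × 1.7 = -10.54°C → T = -16.74°C
Environment:
  900 → 3600 m (environment, 6.4°C/km): ΔT = -6.4 × 2.7 = -17.28°C → T = -13.68°C
T_parcel − T_env = -16.74 − (-13.68) = -3.06°C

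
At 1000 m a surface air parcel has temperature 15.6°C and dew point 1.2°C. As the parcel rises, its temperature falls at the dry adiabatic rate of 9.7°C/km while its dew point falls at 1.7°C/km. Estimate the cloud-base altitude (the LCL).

2800 m

T and T_d converge at 9.7 − 1.7 = 8°C per km
Height above start = (15.6 − 1.2) / 8 = 1.8 km
LCL altitude = 1000 m + 1800 m = 2800 m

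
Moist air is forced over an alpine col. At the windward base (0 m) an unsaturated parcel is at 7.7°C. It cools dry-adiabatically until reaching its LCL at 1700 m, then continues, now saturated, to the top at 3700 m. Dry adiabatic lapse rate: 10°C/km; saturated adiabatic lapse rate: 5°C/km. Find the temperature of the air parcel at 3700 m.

-19.3°C

0–1700 m, dry: Δz = 1.7 km ⇒ ΔT = -17°C; T = -9.3°C
1700–3700 m, saturated: Δz = 2 km ⇒ ΔT = -10°C; T = -19.3°C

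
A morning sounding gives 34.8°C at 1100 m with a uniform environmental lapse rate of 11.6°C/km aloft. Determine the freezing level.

4100 m

Height above start = (34.8 − 0) / 11.6 = 3 km
Altitude = 1100 m + 3000 m = 4100 m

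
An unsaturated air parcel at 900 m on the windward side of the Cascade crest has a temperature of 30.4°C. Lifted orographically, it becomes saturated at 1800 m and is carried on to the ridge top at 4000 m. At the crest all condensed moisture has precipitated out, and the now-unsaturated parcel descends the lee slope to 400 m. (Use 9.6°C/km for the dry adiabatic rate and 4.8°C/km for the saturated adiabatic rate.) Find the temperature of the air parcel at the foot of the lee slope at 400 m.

45.76°C

900 → 1800 m (dry, 9.6°C/km): ΔT = -9.6 × 0.9 = -8.64°C → T = 21.76°C
1800 → 4000 m (saturated, 4.8°C/km): ΔT = -4.8 × 2.2 = -10.56°C → T = 11.2°C
4000 → 400 m (dry descent, 9.6°C/km): ΔT = +9.6 × 3.6 = +34.56°C → T = 45.76°C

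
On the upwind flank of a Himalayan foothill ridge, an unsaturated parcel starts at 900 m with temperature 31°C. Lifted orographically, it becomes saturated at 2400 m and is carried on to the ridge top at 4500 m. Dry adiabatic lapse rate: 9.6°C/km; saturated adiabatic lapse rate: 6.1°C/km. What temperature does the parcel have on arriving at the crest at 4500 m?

3.79°C

900–2400 m, dry: Δz = 1.5 km ⇒ ΔT = -14.4°C; T = 16.6°C
2400–4500 m, saturated: Δz = 2.1 km ⇒ ΔT = -12.81°C; T = 3.79°C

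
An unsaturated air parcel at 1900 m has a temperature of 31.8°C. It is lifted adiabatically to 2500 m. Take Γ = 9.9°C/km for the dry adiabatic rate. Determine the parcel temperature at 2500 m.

25.86°C

1900–2500 m, dry adiabatic: Δz = 0.6 km ⇒ ΔT = -5.94°C; T = 25.86°C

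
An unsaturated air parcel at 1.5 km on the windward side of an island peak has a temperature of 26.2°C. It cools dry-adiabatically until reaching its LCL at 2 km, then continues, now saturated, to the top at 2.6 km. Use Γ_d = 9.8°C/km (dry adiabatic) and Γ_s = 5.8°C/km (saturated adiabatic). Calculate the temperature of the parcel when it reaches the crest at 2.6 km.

1500–2000 m, dry: Δz = 0.5 km ⇒ ΔT = -4.9°C; T = 21.3°C
2000–2600 m, saturated: Δz = 0.6 km ⇒ ΔT = -3.48°C; T = 17.82°C

17.82°C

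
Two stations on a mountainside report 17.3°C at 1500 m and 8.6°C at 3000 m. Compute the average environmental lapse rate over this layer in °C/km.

Γ = −ΔT/Δz = (17.3 − 8.6) / (3000 − 1500) m
  = 8.7°C / 1.5 km = 5.8°C/km

5.8°C/km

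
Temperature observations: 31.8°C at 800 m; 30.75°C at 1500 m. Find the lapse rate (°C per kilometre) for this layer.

Γ = −ΔT/Δz = (31.8 − 30.75) / (1500 − 800) m
  = 1.05°C / 0.7 km = 1.5°C/km

1.5°C/km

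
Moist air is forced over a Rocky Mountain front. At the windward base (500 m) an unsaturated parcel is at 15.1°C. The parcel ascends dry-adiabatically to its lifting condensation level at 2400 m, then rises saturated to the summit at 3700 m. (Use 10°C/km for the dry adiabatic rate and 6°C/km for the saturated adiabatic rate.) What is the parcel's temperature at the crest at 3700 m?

-11.7°C

From 500 m to 2400 m (dry): cools by 10 × 1.9 = 19°C, giving -3.9°C.
From 2400 m to 3700 m (saturated): cools by 6 × 1.3 = 7.8°C, giving -11.7°C.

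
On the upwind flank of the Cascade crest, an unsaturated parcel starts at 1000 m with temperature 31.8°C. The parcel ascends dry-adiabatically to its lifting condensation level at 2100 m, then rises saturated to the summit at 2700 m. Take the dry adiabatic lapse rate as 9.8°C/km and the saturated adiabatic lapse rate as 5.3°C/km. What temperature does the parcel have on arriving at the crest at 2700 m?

1000–2100 m, dry: Δz = 1.1 km ⇒ ΔT = -10.78°C; T = 21.02°C
2100–2700 m, saturated: Δz = 0.6 km ⇒ ΔT = -3.18°C; T = 17.84°C

17.84°C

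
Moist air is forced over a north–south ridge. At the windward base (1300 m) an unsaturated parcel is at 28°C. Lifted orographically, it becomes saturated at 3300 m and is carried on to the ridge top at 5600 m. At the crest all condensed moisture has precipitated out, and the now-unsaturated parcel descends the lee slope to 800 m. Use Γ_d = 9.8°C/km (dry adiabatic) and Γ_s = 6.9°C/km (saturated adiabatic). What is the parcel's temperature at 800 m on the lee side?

39.57°C

Dry to 3300 m: -9.8 × 2 km = -19.6°C, so T = 8.4°C.
Saturated to 5600 m: -6.9 × 2.3 km = -15.87°C, so T = -7.47°C.
Dry descent to 800 m: +9.8 × 4.8 km = +47.04°C, so T = 39.57°C.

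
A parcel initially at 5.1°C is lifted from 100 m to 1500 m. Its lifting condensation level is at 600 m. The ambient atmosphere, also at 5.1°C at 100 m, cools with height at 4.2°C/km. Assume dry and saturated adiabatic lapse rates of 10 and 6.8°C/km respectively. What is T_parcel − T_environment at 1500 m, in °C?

Parcel:
  100–600 m, dry: Δz = 0.5 km ⇒ ΔT = -5°C; T = 0.1°C
  600–1500 m, saturated: Δz = 0.9 km ⇒ ΔT = -6.12°C; T = -6.02°C
Environment:
  100–1500 m, environment: Δz = 1.4 km ⇒ ΔT = -5.88°C; T = -0.78°C
T_parcel − T_env = -6.02 − (-0.78) = -5.24°C

-5.24°C (parcel cooler than environment)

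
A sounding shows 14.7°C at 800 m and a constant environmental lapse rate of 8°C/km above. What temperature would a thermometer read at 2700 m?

800 → 2700 m (environmental, 8°C/km): ΔT = -8 × 1.9 = -15.2°C → T = -0.5°C

-0.5°C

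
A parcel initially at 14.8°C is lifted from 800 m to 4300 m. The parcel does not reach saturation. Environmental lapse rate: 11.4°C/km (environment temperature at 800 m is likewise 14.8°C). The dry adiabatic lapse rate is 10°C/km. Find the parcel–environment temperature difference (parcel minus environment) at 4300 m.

+4.9°C (parcel warmer than environment)

Parcel:
  From 800 m to 4300 m (dry): cools by 10 × 3.5 = 35°C, giving -20.2°C.
Environment:
  From 800 m to 4300 m (environment): cools by 11.4 × 3.5 = 39.9°C, giving -25.1°C.
T_parcel − T_env = -20.2 − (-25.1) = +4.9°C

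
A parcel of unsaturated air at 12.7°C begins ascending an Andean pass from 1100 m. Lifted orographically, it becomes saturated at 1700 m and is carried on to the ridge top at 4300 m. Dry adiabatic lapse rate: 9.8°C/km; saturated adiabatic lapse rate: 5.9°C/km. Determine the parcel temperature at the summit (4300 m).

From 1100 m to 1700 m (dry): cools by 9.8 × 0.6 = 5.88°C, giving 6.82°C.
From 1700 m to 4300 m (saturated): cools by 5.9 × 2.6 = 15.34°C, giving -8.52°C.

-8.52°C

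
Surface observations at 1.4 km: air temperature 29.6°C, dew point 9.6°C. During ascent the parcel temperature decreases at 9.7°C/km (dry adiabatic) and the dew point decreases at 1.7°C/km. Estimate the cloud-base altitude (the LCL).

3.9 km

T and T_d converge at 9.7 − 1.7 = 8°C per km
Height above start = (29.6 − 9.6) / 8 = 2.5 km
LCL altitude = 1400 m + 2500 m = 3900 m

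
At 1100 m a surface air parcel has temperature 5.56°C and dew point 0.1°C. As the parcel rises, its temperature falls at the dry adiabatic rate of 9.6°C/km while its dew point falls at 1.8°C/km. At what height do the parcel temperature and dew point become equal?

T and T_d converge at 9.6 − 1.8 = 7.8°C per km
Height above start = (5.56 − 0.1) / 7.8 = 0.7 km
LCL altitude = 1100 m + 700 m = 1800 m

1800 m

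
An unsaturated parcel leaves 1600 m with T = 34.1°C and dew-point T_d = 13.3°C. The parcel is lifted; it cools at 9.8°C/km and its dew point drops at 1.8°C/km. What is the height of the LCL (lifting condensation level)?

4200 m

T and T_d converge at 9.8 − 1.8 = 8°C per km
Height above start = (34.1 − 13.3) / 8 = 2.6 km
LCL altitude = 1600 m + 2600 m = 4200 m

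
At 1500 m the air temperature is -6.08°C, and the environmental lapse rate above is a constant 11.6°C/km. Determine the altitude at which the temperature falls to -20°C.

Height above start = (-6.08 − (-20)) / 11.6 = 1.2 km
Altitude = 1500 m + 1200 m = 2700 m

2700 m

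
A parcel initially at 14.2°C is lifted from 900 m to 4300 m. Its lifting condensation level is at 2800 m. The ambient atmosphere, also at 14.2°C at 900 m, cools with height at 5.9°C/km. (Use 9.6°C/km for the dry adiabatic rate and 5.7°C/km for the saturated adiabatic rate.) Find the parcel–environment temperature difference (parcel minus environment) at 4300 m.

Parcel:
  900–2800 m, dry: Δz = 1.9 km ⇒ ΔT = -18.24°C; T = -4.04°C
  2800–4300 m, saturated: Δz = 1.5 km ⇒ ΔT = -8.55°C; T = -12.59°C
Environment:
  900–4300 m, environment: Δz = 3.4 km ⇒ ΔT = -20.06°C; T = -5.86°C
T_parcel − T_env = -12.59 − (-5.86) = -6.73°C

-6.73°C (parcel cooler than environment)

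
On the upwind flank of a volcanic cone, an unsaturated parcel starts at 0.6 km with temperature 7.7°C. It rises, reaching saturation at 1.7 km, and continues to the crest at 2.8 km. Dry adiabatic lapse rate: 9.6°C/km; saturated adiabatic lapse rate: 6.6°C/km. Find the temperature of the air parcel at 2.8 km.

-10.12°C

From 600 m to 1700 m (dry): cools by 9.6 × 1.1 = 10.56°C, giving -2.86°C.
From 1700 m to 2800 m (saturated): cools by 6.6 × 1.1 = 7.26°C, giving -10.12°C.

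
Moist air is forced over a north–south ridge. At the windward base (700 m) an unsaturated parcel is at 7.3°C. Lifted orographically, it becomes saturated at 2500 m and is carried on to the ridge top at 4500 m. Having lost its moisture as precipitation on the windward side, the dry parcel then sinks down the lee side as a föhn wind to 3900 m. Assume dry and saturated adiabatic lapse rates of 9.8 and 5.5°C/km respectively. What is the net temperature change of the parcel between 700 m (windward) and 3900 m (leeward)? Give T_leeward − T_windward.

-22.76°C

From 700 m to 2500 m (dry): cools by 9.8 × 1.8 = 17.64°C, giving -10.34°C.
From 2500 m to 4500 m (saturated): cools by 5.5 × 2 = 11°C, giving -21.34°C.
From 4500 m to 3900 m (dry descent): warms by 9.8 × 0.6 = 5.88°C, giving -15.46°C.
Net change vs windward start: -15.46 − 7.3 = -22.76°C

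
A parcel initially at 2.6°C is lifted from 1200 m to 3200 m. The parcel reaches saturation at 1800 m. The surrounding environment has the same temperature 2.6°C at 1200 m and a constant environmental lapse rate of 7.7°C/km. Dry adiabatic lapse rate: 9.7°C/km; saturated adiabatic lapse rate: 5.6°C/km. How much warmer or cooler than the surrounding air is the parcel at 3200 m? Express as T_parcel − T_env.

+1.74°C (parcel warmer than environment)

Parcel:
  1200 → 1800 m (dry, 9.7°C/km): ΔT = -9.7 × 0.6 = -5.82°C → T = -3.22°C
  1800 → 3200 m (saturated, 5.6°C/km): ΔT = -5.6 × 1.4 = -7.84°C → T = -11.06°C
Environment:
  1200 → 3200 m (environment, 7.7°C/km): ΔT = -7.7 × 2 = -15.4°C → T = -12.8°C
T_parcel − T_env = -11.06 − (-12.8) = +1.74°C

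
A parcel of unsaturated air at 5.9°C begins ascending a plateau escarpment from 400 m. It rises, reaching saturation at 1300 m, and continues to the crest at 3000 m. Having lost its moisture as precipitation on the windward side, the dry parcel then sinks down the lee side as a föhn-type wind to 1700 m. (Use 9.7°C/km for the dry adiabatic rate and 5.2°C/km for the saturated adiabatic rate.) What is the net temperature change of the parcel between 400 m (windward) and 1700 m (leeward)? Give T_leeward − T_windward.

-4.96°C

Dry to 1300 m: -9.7 × 0.9 km = -8.73°C, so T = -2.83°C.
Saturated to 3000 m: -5.2 × 1.7 km = -8.84°C, so T = -11.67°C.
Dry descent to 1700 m: +9.7 × 1.3 km = +12.61°C, so T = 0.94°C.
Net change vs windward start: 0.94 − 5.9 = -4.96°C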